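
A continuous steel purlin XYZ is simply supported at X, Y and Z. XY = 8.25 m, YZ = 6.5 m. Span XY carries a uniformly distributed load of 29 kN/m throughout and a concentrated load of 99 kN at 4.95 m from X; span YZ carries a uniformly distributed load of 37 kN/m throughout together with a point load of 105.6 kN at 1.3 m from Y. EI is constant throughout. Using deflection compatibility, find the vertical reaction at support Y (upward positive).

R_Y = 481.5 kN

Take M_Y as the redundant. Released structure: two simple spans XY and YZ with a hinge at Y.
Discontinuity in slope at Y on the released structure — sum the simple-span end rotations:
  span XY: UDL 29: wL³/(24EI) = 678.5/EI
  span XY: point load 99 at a = 4.95: Pab(L + a)/(6LEI) = 431.2/EI
  span YZ: UDL 37: wL³/(24EI) = 423.4/EI
  span YZ: point load 105.6 at a = 1.3: Pab(L + b)/(6LEI) = 214.2/EI
  relative rotation θ_0 = (1110 + 637.5)/EI = 1747/EI
A unit hogging moment at Y produces rotation L₁/(3EI) + L₂/(3EI) = 4.917/EI.
Slope continuity at Y: θ_0 = M_Y·4.917/EI, so M_Y = 1747/4.917 = 355.4 kN·m (hogging).
Span XY, ΣM about X with M_Y applied at Y: R_Y^{XY}·8.25 = 1477 + 355.4, so R_Y^{XY} = 222.1 kN and R_X = 338.2 − 222.1 = 116.1 kN.
Span YZ, ΣM about Z: R_Y^{YZ}·6.5 = 1331 + 355.4, so R_Y^{YZ} = 259.4 kN and R_Z = 346.1 − 259.4 = 86.7 kN.
R_Y = 222.1 + 259.4 = 481.5 kN.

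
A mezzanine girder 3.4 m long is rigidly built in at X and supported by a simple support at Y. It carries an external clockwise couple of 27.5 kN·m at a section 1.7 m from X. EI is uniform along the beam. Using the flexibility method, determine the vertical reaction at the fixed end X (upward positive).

R_X = -9.099 kN

Release the roller at Y. Primary structure: cantilever fixed at X.
Deflection at Y on the released cantilever, summing each load's contribution:
  clockwise couple 27.5 at a = 1.7: M₀a(2L − a)/(2EI) = 119.2/EI
Flexibility coefficient — unit upward force at Y: δ_{YY} = L³/(3EI) = 13.1/EI.
The prop prevents deflection at Y: R_Y = δ_0/δ_{YY} = 119.2/13.1 = 9.099 kN.
Vertical equilibrium: R_X = ΣP − R_Y = 0 − 9.099 = -9.099 kN.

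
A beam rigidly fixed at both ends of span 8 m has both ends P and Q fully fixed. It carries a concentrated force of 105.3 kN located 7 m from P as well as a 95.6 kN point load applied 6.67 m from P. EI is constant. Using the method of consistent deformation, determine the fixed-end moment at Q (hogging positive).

M_Q = 169 kN·m

Take the two fixed-end moments M_P, M_Q as redundants; the released structure is the simple span PQ.
End rotations of the released simple span under the applied load (×1/EI):
  at P: point load 105.3 at a = 7: Pab(L + b)/(6LEI) = 138.2/EI
  at Q: point load 105.3 at a = 7: Pab(L + a)/(6LEI) = 230.3/EI
  at P: point load 95.6 at a = 6.67: Pab(L + b)/(6LEI) = 164.8/EI
  at Q: point load 95.6 at a = 6.67: Pab(L + a)/(6LEI) = 259.2/EI
  θ_P0 = 303.1/EI,  θ_Q0 = 489.5/EI
Flexibility coefficients: a unit moment at one end gives L/(3EI) there and L/(6EI) at the far end, so f₁₁ = f₂₂ = 2.667/EI and f₁₂ = f₂₁ = 1.333/EI.
Compatibility — zero rotation at each built-in end:
  2.667 M_P + 1.333 M_Q = 303.1
  1.333 M_P + 2.667 M_Q = 489.5
Solving the pair gives M_P = 29.14 kN·m and M_Q = 169 kN·m (hogging).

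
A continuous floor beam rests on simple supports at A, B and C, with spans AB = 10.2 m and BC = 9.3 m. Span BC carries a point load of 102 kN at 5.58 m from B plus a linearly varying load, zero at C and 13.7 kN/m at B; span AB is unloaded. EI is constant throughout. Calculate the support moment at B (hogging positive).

Insert a hinge at B; M_B is the redundant, and each span becomes simply supported.
Rotations at B on the released spans (each span's end-slope, ×1/EI):
  span BC: point load 102 at a = 5.58: Pab(L + b)/(6LEI) = 494/EI
  span BC: triangular load, peak 13.7: w₀L³/(45EI) = 244.9/EI
  relative rotation θ_0 = (0 + 738.9)/EI = 738.9/EI
A unit hogging moment at B produces rotation L₁/(3EI) + L₂/(3EI) = 6.5/EI.
Slope continuity at B: θ_0 = M_B·6.5/EI, so M_B = 738.9/6.5 = 113.7 kN·m (hogging).

M_B = 113.7 kN·m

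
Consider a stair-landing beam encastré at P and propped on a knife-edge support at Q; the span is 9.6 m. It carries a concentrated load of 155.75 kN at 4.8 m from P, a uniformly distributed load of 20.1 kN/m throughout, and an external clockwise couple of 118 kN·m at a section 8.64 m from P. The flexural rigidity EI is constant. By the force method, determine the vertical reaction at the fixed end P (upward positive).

R_P = 209.4 kN

Release the roller at Q. Primary structure: cantilever fixed at P.
Primary-structure tip deflection at Q by superposition:
  point load 155.75 at a = 4.8: Pa²(3L − a)/(6EI) = 14354/EI
  UDL 20.1: wL⁴/(8EI) = 21340/EI
  clockwise couple 118 at a = 8.64: M₀a(2L − a)/(2EI) = 5383/EI
  δ_0 = 41077/EI
Flexibility coefficient — unit upward force at Q: δ_{QQ} = L³/(3EI) = 294.9/EI.
Compatibility at Q: δ_0 − R_Q·δ_{QQ} = 0, so R_Q = 41077/294.9 = 139.3 kN.
Vertical equilibrium: R_P = ΣP − R_Q = 348.7 − 139.3 = 209.4 kN.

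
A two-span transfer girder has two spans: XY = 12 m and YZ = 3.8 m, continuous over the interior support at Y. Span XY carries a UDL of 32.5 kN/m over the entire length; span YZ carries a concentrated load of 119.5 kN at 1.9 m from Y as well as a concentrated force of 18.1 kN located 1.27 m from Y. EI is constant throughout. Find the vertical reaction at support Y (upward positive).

R_Y = 428.9 kN

Release continuity at Y by inserting a hinge; the redundant is the internal moment M_Y. The primary structure is two simply-supported spans XY and YZ.
End slopes at the hinge Y, treating each span as simply supported:
  span XY: UDL 32.5: wL³/(24EI) = 2340/EI
  span YZ: point load 119.5 at a = 1.9: Pab(L + b)/(6LEI) = 107.8/EI
  span YZ: point load 18.1 at a = 1.27: Pab(L + b)/(6LEI) = 16.15/EI
  relative rotation θ_0 = (2340 + 124)/EI = 2464/EI
A unit hogging moment at Y produces rotation L₁/(3EI) + L₂/(3EI) = 5.267/EI.
Slope continuity at Y: θ_0 = M_Y·5.267/EI, so M_Y = 2464/5.267 = 467.8 kN·m (hogging).
Span XY, ΣM about X with M_Y applied at Y: R_Y^{XY}·12 = 2340 + 467.8, so R_Y^{XY} = 234 kN and R_X = 390 − 234 = 156 kN.
Span YZ, ΣM about Z: R_Y^{YZ}·3.8 = 272.8 + 467.8, so R_Y^{YZ} = 194.9 kN and R_Z = 137.6 − 194.9 = -57.32 kN.
R_Y = 234 + 194.9 = 428.9 kN.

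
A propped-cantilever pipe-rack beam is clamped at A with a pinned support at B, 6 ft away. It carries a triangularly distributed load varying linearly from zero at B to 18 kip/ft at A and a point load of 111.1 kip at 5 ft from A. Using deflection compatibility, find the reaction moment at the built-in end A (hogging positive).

M_A = 97.21 kip·ft

Remove the prop at B; the released (primary) structure is a cantilever built in at A.
Deflection at B on the released cantilever, summing each load's contribution:
  triangular load, peak 18 at the fixed end: w₀L⁴/(30EI) = 777.6/EI
  point load 111.1 at a = 5: Pa²(3L − a)/(6EI) = 6018/EI
  δ_0 = 6796/EI
Tip deflection under a unit load at B: L³/(3EI) = 72/EI.
Compatibility at B: δ_0 − R_B·δ_{BB} = 0, so R_B = 6796/72 = 94.38 kip.
Moment equilibrium about A: M_A = Σ(load moments about A) − R_B·L = 663.5 − 94.38×6 = 97.21 kip·ft.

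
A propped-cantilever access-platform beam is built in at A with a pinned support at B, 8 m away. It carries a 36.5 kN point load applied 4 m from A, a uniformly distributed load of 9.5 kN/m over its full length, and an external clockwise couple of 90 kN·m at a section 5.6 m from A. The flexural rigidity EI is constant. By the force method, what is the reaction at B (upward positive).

R_B = 55.26 kN

Choose R_B as the redundant. The primary structure is the cantilever fixed at A.
Deflection at B on the released cantilever, summing each load's contribution:
  point load 36.5 at a = 4: Pa²(3L − a)/(6EI) = 1947/EI
  UDL 9.5: wL⁴/(8EI) = 4864/EI
  clockwise couple 90 at a = 5.6: M₀a(2L − a)/(2EI) = 2621/EI
  δ_0 = 9431/EI
Flexibility coefficient — unit upward force at B: δ_{BB} = L³/(3EI) = 170.7/EI.
Compatibility at B: δ_0 − R_B·δ_{BB} = 0, so R_B = 9431/170.7 = 55.26 kN.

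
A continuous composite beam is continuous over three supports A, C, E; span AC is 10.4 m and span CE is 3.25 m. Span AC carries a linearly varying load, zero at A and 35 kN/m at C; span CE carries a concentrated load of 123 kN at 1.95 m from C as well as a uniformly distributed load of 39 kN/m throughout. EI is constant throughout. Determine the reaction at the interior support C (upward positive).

Take M_C as the redundant. Released structure: two simple spans AC and CE with a hinge at C.
Rotations at C on the released spans (each span's end-slope, ×1/EI):
  span AC: triangular load, peak 35: w₀L³/(45EI) = 874.9/EI
  span CE: point load 123 at a = 1.95: Pab(L + b)/(6LEI) = 72.75/EI
  span CE: UDL 39: wL³/(24EI) = 55.78/EI
  relative rotation θ_0 = (874.9 + 128.5)/EI = 1003/EI
A unit hogging moment at C produces rotation L₁/(3EI) + L₂/(3EI) = 4.55/EI.
Compatibility: M_C·(L₁+L₂)/(3EI) = θ_0, giving M_C = 220.5 kN·m (hogging).
Span AC, ΣM about A with M_C applied at C: R_C^{AC}·10.4 = 1262 + 220.5, so R_C^{AC} = 142.5 kN and R_A = 182 − 142.5 = 39.46 kN.
Span CE, ΣM about E: R_C^{CE}·3.25 = 365.9 + 220.5, so R_C^{CE} = 180.4 kN and R_E = 249.8 − 180.4 = 69.32 kN.
R_C = 142.5 + 180.4 = 323 kN.

R_C = 323 kN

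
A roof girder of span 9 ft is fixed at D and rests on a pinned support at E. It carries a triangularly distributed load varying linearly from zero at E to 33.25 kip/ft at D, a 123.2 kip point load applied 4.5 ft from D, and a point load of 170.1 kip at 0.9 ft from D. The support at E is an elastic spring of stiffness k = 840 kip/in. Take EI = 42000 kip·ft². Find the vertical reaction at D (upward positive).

R_D = 373.2 kip

Release the roller at E. Primary structure: cantilever fixed at D.
Free-end deflection of the primary structure under the applied loading (downward +):
  triangular load, peak 33.25 at the fixed end: w₀L⁴/(30EI) = 7272/EI
  point load 123.2 at a = 4.5: Pa²(3L − a)/(6EI) = 9356/EI
  point load 170.1 at a = 0.9: Pa²(3L − a)/(6EI) = 599.3/EI
  δ_0 = 17227/EI
Flexibility coefficient — unit upward force at E: δ_{EE} = L³/(3EI) = 243/EI.
With EI = 42000 kip·ft²: δ_0 = 0.41016 ft and δ_{EE} = 0.005786 ft/kip.
Compatibility — the spring shortens by R_E/k under the reaction it provides: δ_0 − R_E·δ_{EE} = R_E/k. With 1/k = 1/(840×12) ft/kip = 0.000099 ft/kip, R_E = δ_0 / (δ_{EE} + 1/k) = 0.41016 / (0.005786 + 0.000099) = 69.7 kip.
Vertical equilibrium: R_D = ΣP − R_E = 442.9 − 69.7 = 373.2 kip.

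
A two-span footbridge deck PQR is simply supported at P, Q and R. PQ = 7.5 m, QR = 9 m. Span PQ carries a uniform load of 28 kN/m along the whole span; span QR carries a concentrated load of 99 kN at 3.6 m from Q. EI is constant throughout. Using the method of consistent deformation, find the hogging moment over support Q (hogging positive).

Insert a hinge at Q; M_Q is the redundant, and each span becomes simply supported.
Rotations at Q on the released spans (each span's end-slope, ×1/EI):
  span PQ: UDL 28: wL³/(24EI) = 492.2/EI
  span QR: point load 99 at a = 3.6: Pab(L + b)/(6LEI) = 513.2/EI
  relative rotation θ_0 = (492.2 + 513.2)/EI = 1005/EI
A unit hogging moment at Q produces rotation L₁/(3EI) + L₂/(3EI) = 5.5/EI.
Slope continuity at Q: θ_0 = M_Q·5.5/EI, so M_Q = 1005/5.5 = 182.8 kN·m (hogging).

M_Q = 182.8 kN·m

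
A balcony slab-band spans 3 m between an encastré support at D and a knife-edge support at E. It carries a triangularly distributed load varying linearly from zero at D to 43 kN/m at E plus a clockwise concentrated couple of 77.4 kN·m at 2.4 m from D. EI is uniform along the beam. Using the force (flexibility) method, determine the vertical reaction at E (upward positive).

Release the roller at E. Primary structure: cantilever fixed at D.
Free-end deflection of the primary structure under the applied loading (downward +):
  triangular load, peak 43 at the free end: 11w₀L⁴/(120EI) = 319.3/EI
  clockwise couple 77.4 at a = 2.4: M₀a(2L − a)/(2EI) = 334.4/EI
  δ_0 = 653.6/EI
Tip deflection under a unit load at E: L³/(3EI) = 9/EI.
Compatibility at E: δ_0 − R_E·δ_{EE} = 0, so R_E = 653.6/9 = 72.63 kN.

R_E = 72.63 kN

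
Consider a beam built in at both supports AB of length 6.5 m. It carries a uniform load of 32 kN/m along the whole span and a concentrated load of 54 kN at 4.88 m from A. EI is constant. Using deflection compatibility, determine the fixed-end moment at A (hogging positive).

M_A = 129 kN·m

Release both end moments; the primary structure is a simply-supported span AB with redundants M_A and M_B.
End rotations of the released simple span under the applied load (×1/EI):
  at A: UDL 32: wL³/(24EI) = 366.2/EI
  at B: UDL 32: wL³/(24EI) = 366.2/EI
  at A: point load 54 at a = 4.88: Pab(L + b)/(6LEI) = 88.88/EI
  at B: point load 54 at a = 4.88: Pab(L + a)/(6LEI) = 124.6/EI
  θ_A0 = 455/EI,  θ_B0 = 490.7/EI
Flexibility coefficients: a unit moment at one end gives L/(3EI) there and L/(6EI) at the far end, so f₁₁ = f₂₂ = 2.167/EI and f₁₂ = f₂₁ = 1.083/EI.
Compatibility — zero rotation at each built-in end:
  2.167 M_A + 1.083 M_B = 455
  1.083 M_A + 2.167 M_B = 490.7
Solving the pair gives M_A = 129 kN·m and M_B = 162 kN·m (hogging).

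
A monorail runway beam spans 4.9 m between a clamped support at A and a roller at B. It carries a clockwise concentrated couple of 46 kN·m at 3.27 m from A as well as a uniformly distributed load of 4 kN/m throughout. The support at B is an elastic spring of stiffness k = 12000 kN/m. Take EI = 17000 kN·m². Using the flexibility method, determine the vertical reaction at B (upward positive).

R_B = 19.18 kN

Choose R_B as the redundant. The primary structure is the cantilever fixed at A.
Deflection at B on the released cantilever, summing each load's contribution:
  clockwise couple 46 at a = 3.27: M₀a(2L − a)/(2EI) = 491.1/EI
  UDL 4: wL⁴/(8EI) = 288.2/EI
  δ_0 = 779.4/EI
Tip deflection under a unit load at B: L³/(3EI) = 39.22/EI.
With EI = 17000 kN·m²: δ_0 = 0.045845 m and δ_{BB} = 0.002307 m/kN.
Compatibility — the spring shortens by R_B/k under the reaction it provides: δ_0 − R_B·δ_{BB} = R_B/k. With 1/k = 0.000083 m/kN, R_B = δ_0 / (δ_{BB} + 1/k) = 0.045845 / (0.002307 + 0.000083) = 19.18 kN.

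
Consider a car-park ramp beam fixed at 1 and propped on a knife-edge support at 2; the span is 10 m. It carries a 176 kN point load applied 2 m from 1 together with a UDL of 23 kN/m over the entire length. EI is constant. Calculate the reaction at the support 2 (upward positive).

R_2 = 96.11 kN

Remove the prop at 2; the released (primary) structure is a cantilever built in at 1.
Free-end deflection of the primary structure under the applied loading (downward +):
  point load 176 at a = 2: Pa²(3L − a)/(6EI) = 3285/EI
  UDL 23: wL⁴/(8EI) = 28750/EI
  δ_0 = 32035/EI
Tip deflection under a unit load at 2: L³/(3EI) = 333.3/EI.
Compatibility at 2: δ_0 − R_2·δ_{22} = 0, so R_2 = 32035/333.3 = 96.11 kN.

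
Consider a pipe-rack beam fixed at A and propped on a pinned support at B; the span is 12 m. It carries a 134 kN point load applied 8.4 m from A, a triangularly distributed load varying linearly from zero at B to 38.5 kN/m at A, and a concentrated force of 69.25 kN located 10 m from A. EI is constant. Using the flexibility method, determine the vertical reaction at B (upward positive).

Release the roller at B. Primary structure: cantilever fixed at A.
Free-end deflection of the primary structure under the applied loading (downward +):
  point load 134 at a = 8.4: Pa²(3L − a)/(6EI) = 43493/EI
  triangular load, peak 38.5 at the fixed end: w₀L⁴/(30EI) = 26611/EI
  point load 69.25 at a = 10: Pa²(3L − a)/(6EI) = 30008/EI
  δ_0 = 100113/EI
Tip deflection under a unit load at B: L³/(3EI) = 576/EI.
The prop prevents deflection at B: R_B = δ_0/δ_{BB} = 100113/576 = 173.8 kN.

R_B = 173.8 kN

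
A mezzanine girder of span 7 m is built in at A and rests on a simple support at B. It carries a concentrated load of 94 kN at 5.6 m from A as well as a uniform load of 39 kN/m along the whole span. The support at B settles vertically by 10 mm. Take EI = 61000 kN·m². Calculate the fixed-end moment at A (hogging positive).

M_A = 339.4 kN·m

Release the roller at B. Primary structure: cantilever fixed at A.
Primary-structure tip deflection at B by superposition:
  point load 94 at a = 5.6: Pa²(3L − a)/(6EI) = 7566/EI
  UDL 39: wL⁴/(8EI) = 11705/EI
  δ_0 = 19271/EI
Flexibility coefficient — unit upward force at B: δ_{BB} = L³/(3EI) = 114.3/EI.
With EI = 61000 kN·m²: δ_0 = 0.31592 m and δ_{BB} = 0.001874 m/kN.
Compatibility — the beam at B must follow the support down by 0.01 m: δ_0 − R_B·δ_{BB} = 0.01, so R_B = (0.31592 − 0.01)/0.001874 = 163.2 kN.
Moment equilibrium about A: M_A = Σ(load moments about A) − R_B·L = 1482 − 163.2×7 = 339.4 kN·m.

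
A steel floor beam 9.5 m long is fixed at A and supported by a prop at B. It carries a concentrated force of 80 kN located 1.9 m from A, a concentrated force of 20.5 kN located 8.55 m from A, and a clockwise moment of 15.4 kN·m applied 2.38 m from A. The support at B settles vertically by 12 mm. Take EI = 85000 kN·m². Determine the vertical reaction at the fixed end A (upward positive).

R_A = 81.09 kN

Choose R_B as the redundant. The primary structure is the cantilever fixed at A.
Deflection at B on the released cantilever, summing each load's contribution:
  point load 80 at a = 1.9: Pa²(3L − a)/(6EI) = 1280/EI
  point load 20.5 at a = 8.55: Pa²(3L − a)/(6EI) = 4983/EI
  clockwise couple 15.4 at a = 2.38: M₀a(2L − a)/(2EI) = 304.6/EI
  δ_0 = 6568/EI
Flexibility coefficient — unit upward force at B: δ_{BB} = L³/(3EI) = 285.8/EI.
With EI = 85000 kN·m²: δ_0 = 0.077268 m and δ_{BB} = 0.003362 m/kN.
Compatibility — the beam at B must follow the support down by 0.012 m: δ_0 − R_B·δ_{BB} = 0.012, so R_B = (0.077268 − 0.012)/0.003362 = 19.41 kN.
Vertical equilibrium: R_A = ΣP − R_B = 100.5 − 19.41 = 81.09 kN.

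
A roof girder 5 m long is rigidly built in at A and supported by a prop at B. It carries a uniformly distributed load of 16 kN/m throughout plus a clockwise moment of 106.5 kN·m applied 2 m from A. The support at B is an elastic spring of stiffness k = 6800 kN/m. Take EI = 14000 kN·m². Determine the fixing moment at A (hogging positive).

M_A = 66.14 kN·m

Release the roller at B. Primary structure: cantilever fixed at A.
Downward deflection at the released point B due to the loads:
  UDL 16: wL⁴/(8EI) = 1250/EI
  clockwise couple 106.5 at a = 2: M₀a(2L − a)/(2EI) = 852/EI
  δ_0 = 2102/EI
Tip deflection under a unit load at B: L³/(3EI) = 41.67/EI.
With EI = 14000 kN·m²: δ_0 = 0.15014 m and δ_{BB} = 0.002976 m/kN.
Compatibility — the spring shortens by R_B/k under the reaction it provides: δ_0 − R_B·δ_{BB} = R_B/k. With 1/k = 0.000147 m/kN, R_B = δ_0 / (δ_{BB} + 1/k) = 0.15014 / (0.002976 + 0.000147) = 48.07 kN.
Moment equilibrium about A: M_A = Σ(load moments about A) − R_B·L = 306.5 − 48.07×5 = 66.14 kN·m.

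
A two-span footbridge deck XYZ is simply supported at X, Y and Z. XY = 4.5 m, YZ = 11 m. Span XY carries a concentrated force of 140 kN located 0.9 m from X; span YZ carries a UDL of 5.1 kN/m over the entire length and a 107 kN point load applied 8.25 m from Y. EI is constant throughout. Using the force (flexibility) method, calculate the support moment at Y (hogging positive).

Release continuity at Y by inserting a hinge; the redundant is the internal moment M_Y. The primary structure is two simply-supported spans XY and YZ.
End slopes at the hinge Y, treating each span as simply supported:
  span XY: point load 140 at a = 0.9: Pab(L + a)/(6LEI) = 90.72/EI
  span YZ: UDL 5.1: wL³/(24EI) = 282.8/EI
  span YZ: point load 107 at a = 8.25: Pab(L + b)/(6LEI) = 505.7/EI
  relative rotation θ_0 = (90.72 + 788.6)/EI = 879.3/EI
A unit hogging moment at Y produces rotation L₁/(3EI) + L₂/(3EI) = 5.167/EI.
Slope continuity at Y: θ_0 = M_Y·5.167/EI, so M_Y = 879.3/5.167 = 170.2 kN·m (hogging).

M_Y = 170.2 kN·m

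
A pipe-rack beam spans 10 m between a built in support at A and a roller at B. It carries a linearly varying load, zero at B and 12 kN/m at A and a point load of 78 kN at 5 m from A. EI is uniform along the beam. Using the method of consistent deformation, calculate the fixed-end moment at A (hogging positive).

M_A = 226.2 kN·m

Choose R_B as the redundant. The primary structure is the cantilever fixed at A.
Primary-structure tip deflection at B by superposition:
  triangular load, peak 12 at the fixed end: w₀L⁴/(30EI) = 4000/EI
  point load 78 at a = 5: Pa²(3L − a)/(6EI) = 8125/EI
  δ_0 = 12125/EI
Tip deflection under a unit load at B: L³/(3EI) = 333.3/EI.
The prop prevents deflection at B: R_B = δ_0/δ_{BB} = 12125/333.3 = 36.38 kN.
Moment equilibrium about A: M_A = Σ(load moments about A) − R_B·L = 590 − 36.38×10 = 226.2 kN·m.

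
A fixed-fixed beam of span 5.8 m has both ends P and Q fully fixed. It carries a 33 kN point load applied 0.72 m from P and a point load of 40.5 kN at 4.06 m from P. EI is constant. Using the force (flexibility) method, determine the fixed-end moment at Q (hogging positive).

Take the two fixed-end moments M_P, M_Q as redundants; the released structure is the simple span PQ.
Simple-span end rotations at P and Q under the given loads:
  at P: point load 33 at a = 0.72: Pab(L + b)/(6LEI) = 37.74/EI
  at Q: point load 33 at a = 0.72: Pab(L + a)/(6LEI) = 22.61/EI
  at P: point load 40.5 at a = 4.06: Pab(L + b)/(6LEI) = 61.99/EI
  at Q: point load 40.5 at a = 4.06: Pab(L + a)/(6LEI) = 81.06/EI
  θ_P0 = 99.73/EI,  θ_Q0 = 103.7/EI
Flexibility coefficients: a unit moment at one end gives L/(3EI) there and L/(6EI) at the far end, so f₁₁ = f₂₂ = 1.933/EI and f₁₂ = f₂₁ = 0.9667/EI.
Compatibility — zero rotation at each built-in end:
  1.933 M_P + 0.9667 M_Q = 99.73
  0.9667 M_P + 1.933 M_Q = 103.7
Solving the pair gives M_P = 33.03 kN·m and M_Q = 37.11 kN·m (hogging).

M_Q = 37.11 kN·m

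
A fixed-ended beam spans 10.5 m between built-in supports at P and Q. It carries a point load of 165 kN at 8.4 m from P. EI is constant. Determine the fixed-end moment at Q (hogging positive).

M_Q = 221.8 kN·m

Release both end moments; the primary structure is a simply-supported span PQ with redundants M_P and M_Q.
On the primary (simply-supported) span, the end slopes from the loading are:
  at P: point load 165 at a = 8.4: Pab(L + b)/(6LEI) = 582.1/EI
  at Q: point load 165 at a = 8.4: Pab(L + a)/(6LEI) = 873.2/EI
  θ_P0 = 582.1/EI,  θ_Q0 = 873.2/EI
Flexibility coefficients: a unit moment at one end gives L/(3EI) there and L/(6EI) at the far end, so f₁₁ = f₂₂ = 3.5/EI and f₁₂ = f₂₁ = 1.75/EI.
Compatibility — zero rotation at each built-in end:
  3.5 M_P + 1.75 M_Q = 582.1
  1.75 M_P + 3.5 M_Q = 873.2
Solving the pair gives M_P = 55.44 kN·m and M_Q = 221.8 kN·m (hogging).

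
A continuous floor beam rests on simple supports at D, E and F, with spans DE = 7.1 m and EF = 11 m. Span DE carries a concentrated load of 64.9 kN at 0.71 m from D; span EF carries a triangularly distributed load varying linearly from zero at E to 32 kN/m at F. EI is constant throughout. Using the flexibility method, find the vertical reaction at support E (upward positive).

Take M_E as the redundant. Released structure: two simple spans DE and EF with a hinge at E.
Discontinuity in slope at E on the released structure — sum the simple-span end rotations:
  span DE: point load 64.9 at a = 0.71: Pab(L + a)/(6LEI) = 53.98/EI
  span EF: triangular load, peak 32: 7w₀L³/(360EI) = 828.2/EI
  relative rotation θ_0 = (53.98 + 828.2)/EI = 882.2/EI
A unit hogging moment at E produces rotation L₁/(3EI) + L₂/(3EI) = 6.033/EI.
Compatibility: M_E·(L₁+L₂)/(3EI) = θ_0, giving M_E = 146.2 kN·m (hogging).
Span DE, ΣM about D with M_E applied at E: R_E^{DE}·7.1 = 46.08 + 146.2, so R_E^{DE} = 27.08 kN and R_D = 64.9 − 27.08 = 37.82 kN.
Span EF, ΣM about F: R_E^{EF}·11 = 645.3 + 146.2, so R_E^{EF} = 71.96 kN and R_F = 176 − 71.96 = 104 kN.
R_E = 27.08 + 71.96 = 99.04 kN.

R_E = 99.04 kN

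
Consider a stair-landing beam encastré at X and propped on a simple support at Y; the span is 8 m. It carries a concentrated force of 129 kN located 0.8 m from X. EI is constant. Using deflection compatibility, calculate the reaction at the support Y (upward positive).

Choose R_Y as the redundant. The primary structure is the cantilever fixed at X.
Primary-structure tip deflection at Y by superposition:
  point load 129 at a = 0.8: Pa²(3L − a)/(6EI) = 319.2/EI
Flexibility coefficient — unit upward force at Y: δ_{YY} = L³/(3EI) = 170.7/EI.
The prop prevents deflection at Y: R_Y = δ_0/δ_{YY} = 319.2/170.7 = 1.871 kN.

R_Y = 1.871 kN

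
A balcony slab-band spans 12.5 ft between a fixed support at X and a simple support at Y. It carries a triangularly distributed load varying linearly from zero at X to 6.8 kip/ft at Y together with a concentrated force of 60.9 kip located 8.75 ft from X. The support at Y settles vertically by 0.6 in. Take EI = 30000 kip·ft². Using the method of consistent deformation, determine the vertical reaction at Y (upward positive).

Choose R_Y as the redundant. The primary structure is the cantilever fixed at X.
Free-end deflection of the primary structure under the applied loading (downward +):
  triangular load, peak 6.8 at the free end: 11w₀L⁴/(120EI) = 15218/EI
  point load 60.9 at a = 8.75: Pa²(3L − a)/(6EI) = 22342/EI
  δ_0 = 37560/EI
Tip deflection under a unit load at Y: L³/(3EI) = 651/EI.
With EI = 30000 kip·ft²: δ_0 = 1.252 ft and δ_{YY} = 0.021701 ft/kip.
Compatibility — the beam at Y must follow the support down by 0.05 ft: δ_0 − R_Y·δ_{YY} = 0.05, so R_Y = (1.252 − 0.05)/0.021701 = 55.39 kip.

R_Y = 55.39 kip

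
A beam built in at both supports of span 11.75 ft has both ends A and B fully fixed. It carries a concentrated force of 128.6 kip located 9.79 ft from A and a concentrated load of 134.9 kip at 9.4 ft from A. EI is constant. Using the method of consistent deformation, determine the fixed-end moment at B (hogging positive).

Release both end moments; the primary structure is a simply-supported span AB with redundants M_A and M_B.
End rotations of the released simple span under the applied load (×1/EI):
  at A: point load 128.6 at a = 9.79: Pab(L + b)/(6LEI) = 479.9/EI
  at B: point load 128.6 at a = 9.79: Pab(L + a)/(6LEI) = 753.9/EI
  at A: point load 134.9 at a = 9.4: Pab(L + b)/(6LEI) = 596/EI
  at B: point load 134.9 at a = 9.4: Pab(L + a)/(6LEI) = 894/EI
  θ_A0 = 1076/EI,  θ_B0 = 1648/EI
Flexibility coefficients: a unit moment at one end gives L/(3EI) there and L/(6EI) at the far end, so f₁₁ = f₂₂ = 3.917/EI and f₁₂ = f₂₁ = 1.958/EI.
Compatibility — zero rotation at each built-in end:
  3.917 M_A + 1.958 M_B = 1076
  1.958 M_A + 3.917 M_B = 1648
Solving the pair gives M_A = 85.75 kip·ft and M_B = 377.9 kip·ft (hogging).

M_B = 377.9 kip·ft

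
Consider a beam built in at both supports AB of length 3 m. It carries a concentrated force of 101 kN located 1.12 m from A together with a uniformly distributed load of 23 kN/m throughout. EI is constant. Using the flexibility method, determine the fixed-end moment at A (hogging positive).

Take the two fixed-end moments M_A, M_B as redundants; the released structure is the simple span AB.
Simple-span end rotations at A and B under the given loads:
  at A: point load 101 at a = 1.12: Pab(L + b)/(6LEI) = 57.66/EI
  at B: point load 101 at a = 1.12: Pab(L + a)/(6LEI) = 48.68/EI
  at A: UDL 23: wL³/(24EI) = 25.88/EI
  at B: UDL 23: wL³/(24EI) = 25.88/EI
  θ_A0 = 83.53/EI,  θ_B0 = 74.55/EI
Flexibility coefficients: a unit moment at one end gives L/(3EI) there and L/(6EI) at the far end, so f₁₁ = f₂₂ = 1/EI and f₁₂ = f₂₁ = 0.5/EI.
Compatibility — zero rotation at each built-in end:
  1 M_A + 0.5 M_B = 83.53
  0.5 M_A + 1 M_B = 74.55
Solving the pair gives M_A = 61.67 kN·m and M_B = 43.72 kN·m (hogging).

M_A = 61.67 kN·m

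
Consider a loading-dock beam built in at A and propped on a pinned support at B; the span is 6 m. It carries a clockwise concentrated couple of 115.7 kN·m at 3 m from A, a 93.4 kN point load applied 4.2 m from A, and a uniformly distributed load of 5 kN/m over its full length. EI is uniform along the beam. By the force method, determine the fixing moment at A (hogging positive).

M_A = 84.53 kN·m

Choose R_B as the redundant. The primary structure is the cantilever fixed at A.
Free-end deflection of the primary structure under the applied loading (downward +):
  clockwise couple 115.7 at a = 3: M₀a(2L − a)/(2EI) = 1562/EI
  point load 93.4 at a = 4.2: Pa²(3L − a)/(6EI) = 3789/EI
  UDL 5: wL⁴/(8EI) = 810/EI
  δ_0 = 6161/EI
Flexibility coefficient — unit upward force at B: δ_{BB} = L³/(3EI) = 72/EI.
The prop prevents deflection at B: R_B = δ_0/δ_{BB} = 6161/72 = 85.57 kN.
Moment equilibrium about A: M_A = Σ(load moments about A) − R_B·L = 598 − 85.57×6 = 84.53 kN·m.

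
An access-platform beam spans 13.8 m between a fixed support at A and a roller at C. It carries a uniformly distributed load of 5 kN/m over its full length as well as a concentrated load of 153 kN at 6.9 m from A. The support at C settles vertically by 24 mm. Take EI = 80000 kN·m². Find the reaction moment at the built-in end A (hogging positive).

M_A = 545.2 kN·m

Release the roller at C. Primary structure: cantilever fixed at A.
Downward deflection at the released point C due to the loads:
  UDL 5: wL⁴/(8EI) = 22667/EI
  point load 153 at a = 6.9: Pa²(3L − a)/(6EI) = 41885/EI
  δ_0 = 64552/EI
Tip deflection under a unit load at C: L³/(3EI) = 876/EI.
With EI = 80000 kN·m²: δ_0 = 0.8069 m and δ_{CC} = 0.01095 m/kN.
Compatibility — the beam at C must follow the support down by 0.024 m: δ_0 − R_C·δ_{CC} = 0.024, so R_C = (0.8069 − 0.024)/0.01095 = 71.5 kN.
Moment equilibrium about A: M_A = Σ(load moments about A) − R_C·L = 1532 − 71.5×13.8 = 545.2 kN·m.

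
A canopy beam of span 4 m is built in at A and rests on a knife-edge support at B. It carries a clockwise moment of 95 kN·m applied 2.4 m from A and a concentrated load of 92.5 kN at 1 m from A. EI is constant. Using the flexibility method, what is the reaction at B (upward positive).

Take the reaction at B as the redundant and release it; the primary structure is a cantilever fixed at A.
Primary-structure tip deflection at B by superposition:
  clockwise couple 95 at a = 2.4: M₀a(2L − a)/(2EI) = 638.4/EI
  point load 92.5 at a = 1: Pa²(3L − a)/(6EI) = 169.6/EI
  δ_0 = 808/EI
Tip deflection under a unit load at B: L³/(3EI) = 21.33/EI.
Compatibility at B: δ_0 − R_B·δ_{BB} = 0, so R_B = 808/21.33 = 37.87 kN.

R_B = 37.87 kN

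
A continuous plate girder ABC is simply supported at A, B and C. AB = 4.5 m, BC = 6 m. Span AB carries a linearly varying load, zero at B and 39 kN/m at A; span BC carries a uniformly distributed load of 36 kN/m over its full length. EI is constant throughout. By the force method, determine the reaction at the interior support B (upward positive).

R_B = 180.9 kN

Insert a hinge at B; M_B is the redundant, and each span becomes simply supported.
Rotations at B on the released spans (each span's end-slope, ×1/EI):
  span AB: triangular load, peak 39: 7w₀L³/(360EI) = 69.1/EI
  span BC: UDL 36: wL³/(24EI) = 324/EI
  relative rotation θ_0 = (69.1 + 324)/EI = 393.1/EI
A unit hogging moment at B produces rotation L₁/(3EI) + L₂/(3EI) = 3.5/EI.
Slope continuity at B: θ_0 = M_B·3.5/EI, so M_B = 393.1/3.5 = 112.3 kN·m (hogging).
Span AB, ΣM about A with M_B applied at B: R_B^{AB}·4.5 = 131.6 + 112.3, so R_B^{AB} = 54.21 kN and R_A = 87.75 − 54.21 = 33.54 kN.
Span BC, ΣM about C: R_B^{BC}·6 = 648 + 112.3, so R_B^{BC} = 126.7 kN and R_C = 216 − 126.7 = 89.28 kN.
R_B = 54.21 + 126.7 = 180.9 kN.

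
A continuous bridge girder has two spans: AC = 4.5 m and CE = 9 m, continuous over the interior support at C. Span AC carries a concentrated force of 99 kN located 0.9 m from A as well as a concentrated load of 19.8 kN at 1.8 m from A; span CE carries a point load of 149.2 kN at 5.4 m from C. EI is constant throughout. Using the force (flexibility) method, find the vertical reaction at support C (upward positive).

R_C = 143.9 kN

Release continuity at C by inserting a hinge; the redundant is the internal moment M_C. The primary structure is two simply-supported spans AC and CE.
Rotations at C on the released spans (each span's end-slope, ×1/EI):
  span AC: point load 99 at a = 0.9: Pab(L + a)/(6LEI) = 64.15/EI
  span AC: point load 19.8 at a = 1.8: Pab(L + a)/(6LEI) = 22.45/EI
  span CE: point load 149.2 at a = 5.4: Pab(L + b)/(6LEI) = 676.8/EI
  relative rotation θ_0 = (86.61 + 676.8)/EI = 763.4/EI
A unit hogging moment at C produces rotation L₁/(3EI) + L₂/(3EI) = 4.5/EI.
Slope continuity at C: θ_0 = M_C·4.5/EI, so M_C = 763.4/4.5 = 169.6 kN·m (hogging).
Span AC, ΣM about A with M_C applied at C: R_C^{AC}·4.5 = 124.7 + 169.6, so R_C^{AC} = 65.42 kN and R_A = 118.8 − 65.42 = 53.38 kN.
Span CE, ΣM about E: R_C^{CE}·9 = 537.1 + 169.6, so R_C^{CE} = 78.53 kN and R_E = 149.2 − 78.53 = 70.67 kN.
R_C = 65.42 + 78.53 = 143.9 kN.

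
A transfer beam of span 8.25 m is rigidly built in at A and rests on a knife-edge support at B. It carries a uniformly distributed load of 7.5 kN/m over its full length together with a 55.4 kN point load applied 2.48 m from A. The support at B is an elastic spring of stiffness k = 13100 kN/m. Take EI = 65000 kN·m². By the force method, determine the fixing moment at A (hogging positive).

Take the reaction at B as the redundant and release it; the primary structure is a cantilever fixed at A.
Free-end deflection of the primary structure under the applied loading (downward +):
  UDL 7.5: wL⁴/(8EI) = 4343/EI
  point load 55.4 at a = 2.48: Pa²(3L − a)/(6EI) = 1265/EI
  δ_0 = 5608/EI
Flexibility coefficient — unit upward force at B: δ_{BB} = L³/(3EI) = 187.2/EI.
With EI = 65000 kN·m²: δ_0 = 0.086272 m and δ_{BB} = 0.00288 m/kN.
Compatibility — the spring shortens by R_B/k under the reaction it provides: δ_0 − R_B·δ_{BB} = R_B/k. With 1/k = 0.000076 m/kN, R_B = δ_0 / (δ_{BB} + 1/k) = 0.086272 / (0.00288 + 0.000076) = 29.19 kN.
Moment equilibrium about A: M_A = Σ(load moments about A) − R_B·L = 392.6 − 29.19×8.25 = 151.8 kN·m.

M_A = 151.8 kN·m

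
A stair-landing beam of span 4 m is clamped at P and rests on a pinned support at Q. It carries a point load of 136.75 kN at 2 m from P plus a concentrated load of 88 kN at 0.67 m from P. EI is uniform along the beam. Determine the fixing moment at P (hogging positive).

M_P = 147.5 kN·m

Take the reaction at Q as the redundant and release it; the primary structure is a cantilever fixed at P.
Primary-structure tip deflection at Q by superposition:
  point load 136.75 at a = 2: Pa²(3L − a)/(6EI) = 911.7/EI
  point load 88 at a = 0.67: Pa²(3L − a)/(6EI) = 74.6/EI
  δ_0 = 986.3/EI
Tip deflection under a unit load at Q: L³/(3EI) = 21.33/EI.
The prop prevents deflection at Q: R_Q = δ_0/δ_{QQ} = 986.3/21.33 = 46.23 kN.
Moment equilibrium about P: M_P = Σ(load moments about P) − R_Q·L = 332.5 − 46.23×4 = 147.5 kN·m.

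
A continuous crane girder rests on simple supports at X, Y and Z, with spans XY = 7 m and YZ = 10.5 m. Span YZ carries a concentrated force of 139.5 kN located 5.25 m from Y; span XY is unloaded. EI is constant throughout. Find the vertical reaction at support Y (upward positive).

Take M_Y as the redundant. Released structure: two simple spans XY and YZ with a hinge at Y.
Rotations at Y on the released spans (each span's end-slope, ×1/EI):
  span YZ: point load 139.5 at a = 5.25: Pab(L + b)/(6LEI) = 961.2/EI
  relative rotation θ_0 = (0 + 961.2)/EI = 961.2/EI
A unit hogging moment at Y produces rotation L₁/(3EI) + L₂/(3EI) = 5.833/EI.
Compatibility: M_Y·(L₁+L₂)/(3EI) = θ_0, giving M_Y = 164.8 kN·m (hogging).
Span XY, ΣM about X with M_Y applied at Y: R_Y^{XY}·7 = 0 + 164.8, so R_Y^{XY} = 23.54 kN and R_X = 0 − 23.54 = -23.54 kN.
Span YZ, ΣM about Z: R_Y^{YZ}·10.5 = 732.4 + 164.8, so R_Y^{YZ} = 85.44 kN and R_Z = 139.5 − 85.44 = 54.06 kN.
R_Y = 23.54 + 85.44 = 109 kN.

R_Y = 109 kN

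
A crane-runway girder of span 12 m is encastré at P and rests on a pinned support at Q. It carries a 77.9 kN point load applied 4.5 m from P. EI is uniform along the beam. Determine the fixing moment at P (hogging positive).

Take the reaction at Q as the redundant and release it; the primary structure is a cantilever fixed at P.
Downward deflection at the released point Q due to the loads:
  point load 77.9 at a = 4.5: Pa²(3L − a)/(6EI) = 8282/EI
Tip deflection under a unit load at Q: L³/(3EI) = 576/EI.
The prop prevents deflection at Q: R_Q = δ_0/δ_{QQ} = 8282/576 = 14.38 kN.
Moment equilibrium about P: M_P = Σ(load moments about P) − R_Q·L = 350.6 − 14.38×12 = 178 kN·m.

M_P = 178 kN·m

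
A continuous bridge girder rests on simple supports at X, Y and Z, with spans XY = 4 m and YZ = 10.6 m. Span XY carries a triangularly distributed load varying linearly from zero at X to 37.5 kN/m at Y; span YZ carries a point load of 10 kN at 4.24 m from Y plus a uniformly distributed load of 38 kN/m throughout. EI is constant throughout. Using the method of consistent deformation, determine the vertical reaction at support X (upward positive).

R_X = -78.31 kN

Release continuity at Y by inserting a hinge; the redundant is the internal moment M_Y. The primary structure is two simply-supported spans XY and YZ.
Discontinuity in slope at Y on the released structure — sum the simple-span end rotations:
  span XY: triangular load, peak 37.5: w₀L³/(45EI) = 53.33/EI
  span YZ: point load 10 at a = 4.24: Pab(L + b)/(6LEI) = 71.91/EI
  span YZ: UDL 38: wL³/(24EI) = 1886/EI
  relative rotation θ_0 = (53.33 + 1958)/EI = 2011/EI
A unit hogging moment at Y produces rotation L₁/(3EI) + L₂/(3EI) = 4.867/EI.
Slope continuity at Y: θ_0 = M_Y·4.867/EI, so M_Y = 2011/4.867 = 413.2 kN·m (hogging).
Span XY, ΣM about X with M_Y applied at Y: R_Y^{XY}·4 = 200 + 413.2, so R_Y^{XY} = 153.3 kN and R_X = 75 − 153.3 = -78.31 kN.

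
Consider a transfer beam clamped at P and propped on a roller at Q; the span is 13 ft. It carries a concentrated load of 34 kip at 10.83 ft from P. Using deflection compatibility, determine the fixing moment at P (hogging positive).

Choose R_Q as the redundant. The primary structure is the cantilever fixed at P.
Primary-structure tip deflection at Q by superposition:
  point load 34 at a = 10.83: Pa²(3L − a)/(6EI) = 18723/EI
Tip deflection under a unit load at Q: L³/(3EI) = 732.3/EI.
Compatibility at Q: δ_0 − R_Q·δ_{QQ} = 0, so R_Q = 18723/732.3 = 25.57 kip.
Moment equilibrium about P: M_P = Σ(load moments about P) − R_Q·L = 368.2 − 25.57×13 = 35.86 kip·ft.

M_P = 35.86 kip·ft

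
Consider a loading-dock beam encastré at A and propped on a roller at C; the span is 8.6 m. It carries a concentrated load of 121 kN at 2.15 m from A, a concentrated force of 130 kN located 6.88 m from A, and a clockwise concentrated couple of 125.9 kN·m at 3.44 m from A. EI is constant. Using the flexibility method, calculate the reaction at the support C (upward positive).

Choose R_C as the redundant. The primary structure is the cantilever fixed at A.
Downward deflection at the released point C due to the loads:
  point load 121 at a = 2.15: Pa²(3L − a)/(6EI) = 2205/EI
  point load 130 at a = 6.88: Pa²(3L − a)/(6EI) = 19404/EI
  clockwise couple 125.9 at a = 3.44: M₀a(2L − a)/(2EI) = 2980/EI
  δ_0 = 24588/EI
Tip deflection under a unit load at C: L³/(3EI) = 212/EI.
Compatibility at C: δ_0 − R_C·δ_{CC} = 0, so R_C = 24588/212 = 116 kN.

R_C = 116 kN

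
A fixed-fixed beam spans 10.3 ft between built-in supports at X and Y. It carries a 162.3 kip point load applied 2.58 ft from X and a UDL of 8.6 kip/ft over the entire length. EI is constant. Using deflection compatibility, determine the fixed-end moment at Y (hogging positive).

M_Y = 154.6 kip·ft

Take the two fixed-end moments M_X, M_Y as redundants; the released structure is the simple span XY.
On the primary (simply-supported) span, the end slopes from the loading are:
  at X: point load 162.3 at a = 2.58: Pab(L + b)/(6LEI) = 942.6/EI
  at Y: point load 162.3 at a = 2.58: Pab(L + a)/(6LEI) = 673.7/EI
  at X: UDL 8.6: wL³/(24EI) = 391.6/EI
  at Y: UDL 8.6: wL³/(24EI) = 391.6/EI
  θ_X0 = 1334/EI,  θ_Y0 = 1065/EI
Flexibility coefficients: a unit moment at one end gives L/(3EI) there and L/(6EI) at the far end, so f₁₁ = f₂₂ = 3.433/EI and f₁₂ = f₂₁ = 1.717/EI.
Compatibility — zero rotation at each built-in end:
  3.433 M_X + 1.717 M_Y = 1334
  1.717 M_X + 3.433 M_Y = 1065
Solving the pair gives M_X = 311.3 kip·ft and M_Y = 154.6 kip·ft (hogging).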